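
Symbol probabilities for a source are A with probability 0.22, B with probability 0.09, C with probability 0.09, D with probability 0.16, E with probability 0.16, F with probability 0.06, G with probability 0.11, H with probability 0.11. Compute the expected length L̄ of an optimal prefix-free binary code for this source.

Repeatedly combine the two least-probable nodes; the expected code length is the sum of the merged weights.
merge 3/50 + 9/100 → 3/20
merge 9/100 + 11/100 → 1/5
merge 11/100 + 3/20 → 13/50
merge 4/25 + 4/25 → 8/25
merge 1/5 + 11/50 → 21/50
merge 13/50 + 8/25 → 29/50
merge 21/50 + 29/50 → 1
L = 3/20 + 1/5 + 13/50 + 8/25 + 21/50 + 29/50 + 1 = 293/100 = 2.93 bits/symbol.

2.93 bits/symbol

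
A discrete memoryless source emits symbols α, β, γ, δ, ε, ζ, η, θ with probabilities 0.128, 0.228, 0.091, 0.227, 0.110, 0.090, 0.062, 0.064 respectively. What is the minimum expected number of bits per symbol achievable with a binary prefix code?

2.852 bits/symbol

Repeatedly combine the two least-probable nodes; the expected code length is the sum of the merged weights.
merge 31/500 + 8/125 → 63/500
merge 9/100 + 91/1000 → 181/1000
merge 11/100 + 63/500 → 59/250
merge 16/125 + 181/1000 → 309/1000
merge 227/1000 + 57/250 → 91/200
merge 59/250 + 309/1000 → 109/200
merge 91/200 + 109/200 → 1
L = 63/500 + 181/1000 + 59/250 + 309/1000 + 91/200 + 109/200 + 1 = 713/250 = 2.852 bits/symbol.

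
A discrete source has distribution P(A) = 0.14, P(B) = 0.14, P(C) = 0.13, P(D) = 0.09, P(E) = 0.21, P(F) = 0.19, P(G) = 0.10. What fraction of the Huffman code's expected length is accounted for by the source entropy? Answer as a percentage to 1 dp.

Entropy H = −Σ p log₂ p ≈ 2.7498 bits.
Huffman merges: 9/100+1/10→19/100; 13/100+7/50→27/100; 7/50+19/100→33/100; 19/100+21/100→2/5; 27/100+33/100→3/5; 2/5+3/5→1. L = 279/100 ≈ 2.7900.
Efficiency = H/L = 2.7498/2.7900 = 98.6%.

98.6%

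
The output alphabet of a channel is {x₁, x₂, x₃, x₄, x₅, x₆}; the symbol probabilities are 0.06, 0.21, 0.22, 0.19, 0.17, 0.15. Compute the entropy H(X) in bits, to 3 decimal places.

H = −Σ pᵢ log₂ pᵢ.
−0.06·log₂(0.06) = 0.2435
−0.21·log₂(0.21) = 0.4728
−0.22·log₂(0.22) = 0.4806
−0.19·log₂(0.19) = 0.4552
−0.17·log₂(0.17) = 0.4346
−0.15·log₂(0.15) = 0.4105
Sum ≈ 2.4973 → 2.497 bits.

2.497 bits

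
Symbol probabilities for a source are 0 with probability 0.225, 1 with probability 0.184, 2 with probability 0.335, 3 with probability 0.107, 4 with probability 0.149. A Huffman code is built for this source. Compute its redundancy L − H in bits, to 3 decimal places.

0.040 bits

Entropy H = −Σ p log₂ p ≈ 2.2164 bits.
Huffman merges: 107/1000+149/1000→32/125; 23/125+9/40→409/1000; 32/125+67/200→591/1000; 409/1000+591/1000→1. L = 282/125 ≈ 2.2560.
L − H = 2.2560 − 2.2164 = 0.040 bits.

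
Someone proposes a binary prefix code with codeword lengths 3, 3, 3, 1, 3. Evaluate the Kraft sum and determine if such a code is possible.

With common denominator 2^3 = 8: Σ 2^(−ℓᵢ) = 1/8 + 1/8 + 1/8 + 4/8 + 1/8 = 8/8 = 1.
Kraft's inequality requires Σ ≤ 1; here Σ = 1 ≤ 1, so such a prefix code exists.

1; yes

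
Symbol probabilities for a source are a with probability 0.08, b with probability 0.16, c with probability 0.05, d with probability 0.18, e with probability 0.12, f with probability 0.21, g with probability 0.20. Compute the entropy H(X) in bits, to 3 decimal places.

H = −Σ pᵢ log₂ pᵢ.
−0.08·log₂(0.08) = 0.2915
−0.16·log₂(0.16) = 0.4230
−0.05·log₂(0.05) = 0.2161
−0.18·log₂(0.18) = 0.4453
−0.12·log₂(0.12) = 0.3671
−0.21·log₂(0.21) = 0.4728
−0.20·log₂(0.20) = 0.4644
Sum ≈ 2.6802 → 2.680 bits.

2.680 bits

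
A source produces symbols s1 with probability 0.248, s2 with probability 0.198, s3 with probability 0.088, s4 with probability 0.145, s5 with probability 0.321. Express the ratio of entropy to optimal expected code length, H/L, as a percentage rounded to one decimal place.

98.5%

Entropy H = −Σ p log₂ p ≈ 2.2002 bits.
Huffman merges: 11/125+29/200→233/1000; 99/500+233/1000→431/1000; 31/125+321/1000→569/1000; 431/1000+569/1000→1. L = 2233/1000 ≈ 2.2330.
Efficiency = H/L = 2.2002/2.2330 = 98.5%.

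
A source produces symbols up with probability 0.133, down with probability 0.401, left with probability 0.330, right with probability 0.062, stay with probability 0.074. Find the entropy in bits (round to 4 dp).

H = −Σ pᵢ log₂ pᵢ.
−0.133·log₂(0.133) = 0.3871
−0.401·log₂(0.401) = 0.5286
−0.330·log₂(0.330) = 0.5278
−0.062·log₂(0.062) = 0.2487
−0.074·log₂(0.074) = 0.2780
Sum ≈ 1.9703 → 1.9703 bits.

1.9703 bits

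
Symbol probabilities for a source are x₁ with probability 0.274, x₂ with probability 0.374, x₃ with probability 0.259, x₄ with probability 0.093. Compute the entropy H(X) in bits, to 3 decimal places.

H = −Σ pᵢ log₂ pᵢ.
−0.274·log₂(0.274) = 0.5118
−0.374·log₂(0.374) = 0.5307
−0.259·log₂(0.259) = 0.5048
−0.093·log₂(0.093) = 0.3187
Sum ≈ 1.8659 → 1.866 bits.

1.866 bits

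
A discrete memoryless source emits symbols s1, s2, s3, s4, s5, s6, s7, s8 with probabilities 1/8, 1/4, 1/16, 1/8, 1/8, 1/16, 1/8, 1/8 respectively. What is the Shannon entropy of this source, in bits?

Each probability is a power of 1/2, so log₂(1/p) is an integer.
H = Σ p·log₂(1/p) = 1/8·3 + 1/4·2 + 1/16·4 + 1/8·3 + 1/8·3 + 1/16·4 + 1/8·3 + 1/8·3 = 2.875 bits.

2.875 bits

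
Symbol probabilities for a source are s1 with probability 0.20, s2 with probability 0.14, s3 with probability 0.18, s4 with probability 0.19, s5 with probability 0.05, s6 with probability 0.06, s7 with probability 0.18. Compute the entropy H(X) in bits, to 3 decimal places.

2.667 bits

H = −Σ pᵢ log₂ pᵢ.
−0.20·log₂(0.20) = 0.4644
−0.14·log₂(0.14) = 0.3971
−0.18·log₂(0.18) = 0.4453
−0.19·log₂(0.19) = 0.4552
−0.05·log₂(0.05) = 0.2161
−0.06·log₂(0.06) = 0.2435
−0.18·log₂(0.18) = 0.4453
Sum ≈ 2.6670 → 2.667 bits.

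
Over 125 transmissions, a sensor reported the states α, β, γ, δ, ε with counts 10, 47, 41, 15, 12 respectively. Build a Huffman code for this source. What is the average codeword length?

Probabilities are the counts divided by 125.
Repeatedly combine the two least-probable nodes; the expected code length is the sum of the merged weights.
merge 2/25 + 12/125 → 22/125
merge 3/25 + 22/125 → 37/125
merge 37/125 + 41/125 → 78/125
merge 47/125 + 78/125 → 1
L = 22/125 + 37/125 + 78/125 + 1 = 262/125 = 2.096 bits/symbol.

2.096 bits/symbol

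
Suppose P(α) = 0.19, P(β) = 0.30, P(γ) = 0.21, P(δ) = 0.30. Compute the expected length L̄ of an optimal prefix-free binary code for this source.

Repeatedly combine the two least-probable nodes; the expected code length is the sum of the merged weights.
merge 19/100 + 21/100 → 2/5
merge 3/10 + 3/10 → 3/5
merge 2/5 + 3/5 → 1
L = 2/5 + 3/5 + 1 = 2 bits/symbol.

2 bits/symbol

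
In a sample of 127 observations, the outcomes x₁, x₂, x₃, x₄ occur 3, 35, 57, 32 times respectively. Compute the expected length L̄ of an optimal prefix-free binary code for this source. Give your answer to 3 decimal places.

Probabilities are the counts divided by 127.
Repeatedly combine the two least-probable nodes; the expected code length is the sum of the merged weights.
merge 3/127 + 32/127 → 35/127
merge 35/127 + 35/127 → 70/127
merge 57/127 + 70/127 → 1
L = 35/127 + 70/127 + 1 = 232/127 ≈ 1.827 bits/symbol.

1.827 bits/symbol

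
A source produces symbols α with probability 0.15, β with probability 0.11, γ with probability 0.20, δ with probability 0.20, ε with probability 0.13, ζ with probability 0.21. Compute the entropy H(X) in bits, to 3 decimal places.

H = −Σ pᵢ log₂ pᵢ.
−0.15·log₂(0.15) = 0.4105
−0.11·log₂(0.11) = 0.3503
−0.20·log₂(0.20) = 0.4644
−0.20·log₂(0.20) = 0.4644
−0.13·log₂(0.13) = 0.3826
−0.21·log₂(0.21) = 0.4728
Sum ≈ 2.5451 → 2.545 bits.

2.545 bits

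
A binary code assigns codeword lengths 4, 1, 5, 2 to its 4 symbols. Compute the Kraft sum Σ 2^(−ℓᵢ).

With common denominator 2^5 = 32: Σ 2^(−ℓᵢ) = 2/32 + 16/32 + 1/32 + 8/32 = 27/32 = 0.84375.

0.84375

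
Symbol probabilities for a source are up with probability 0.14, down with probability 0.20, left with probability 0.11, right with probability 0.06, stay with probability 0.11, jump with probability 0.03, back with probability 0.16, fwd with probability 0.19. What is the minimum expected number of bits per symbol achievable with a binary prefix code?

Repeatedly combine the two least-probable nodes; the expected code length is the sum of the merged weights.
merge 3/100 + 3/50 → 9/100
merge 9/100 + 11/100 → 1/5
merge 11/100 + 7/50 → 1/4
merge 4/25 + 19/100 → 7/20
merge 1/5 + 1/5 → 2/5
merge 1/4 + 7/20 → 3/5
merge 2/5 + 3/5 → 1
L = 9/100 + 1/5 + 1/4 + 7/20 + 2/5 + 3/5 + 1 = 289/100 = 2.89 bits/symbol.

2.89 bits/symbol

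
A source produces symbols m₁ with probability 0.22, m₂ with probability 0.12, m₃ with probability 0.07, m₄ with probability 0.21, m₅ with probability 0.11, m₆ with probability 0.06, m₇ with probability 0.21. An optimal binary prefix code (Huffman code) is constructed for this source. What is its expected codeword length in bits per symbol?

Repeatedly combine the two least-probable nodes; the expected code length is the sum of the merged weights.
merge 3/50 + 7/100 → 13/100
merge 11/100 + 3/25 → 23/100
merge 13/100 + 21/100 → 17/50
merge 21/100 + 11/50 → 43/100
merge 23/100 + 17/50 → 57/100
merge 43/100 + 57/100 → 1
L = 13/100 + 23/100 + 17/50 + 43/100 + 57/100 + 1 = 27/10 = 2.7 bits/symbol.

2.7 bits/symbol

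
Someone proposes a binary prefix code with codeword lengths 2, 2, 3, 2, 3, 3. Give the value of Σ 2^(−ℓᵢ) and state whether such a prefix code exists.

1.125; no

With common denominator 2^3 = 8: Σ 2^(−ℓᵢ) = 2/8 + 2/8 + 1/8 + 2/8 + 1/8 + 1/8 = 9/8 = 1.125.
Kraft's inequality requires Σ ≤ 1; here Σ = 1.125 > 1, so no such prefix code exists.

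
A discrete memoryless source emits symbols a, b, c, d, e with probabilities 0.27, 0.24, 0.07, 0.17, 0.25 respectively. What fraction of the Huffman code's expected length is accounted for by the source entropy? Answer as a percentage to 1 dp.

Entropy H = −Σ p log₂ p ≈ 2.2073 bits.
Huffman merges: 7/100+17/100→6/25; 6/25+6/25→12/25; 1/4+27/100→13/25; 12/25+13/25→1. L = 56/25 ≈ 2.2400.
Efficiency = H/L = 2.2073/2.2400 = 98.5%.

98.5%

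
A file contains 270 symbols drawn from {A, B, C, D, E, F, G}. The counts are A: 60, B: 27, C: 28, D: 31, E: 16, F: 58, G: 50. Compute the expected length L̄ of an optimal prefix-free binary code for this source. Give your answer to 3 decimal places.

2.722 bits/symbol

Probabilities are the counts divided by 270.
Repeatedly combine the two least-probable nodes; the expected code length is the sum of the merged weights.
merge 8/135 + 1/10 → 43/270
merge 14/135 + 31/270 → 59/270
merge 43/270 + 5/27 → 31/90
merge 29/135 + 59/270 → 13/30
merge 2/9 + 31/90 → 17/30
merge 13/30 + 17/30 → 1
L = 43/270 + 59/270 + 31/90 + 13/30 + 17/30 + 1 = 49/18 ≈ 2.722 bits/symbol.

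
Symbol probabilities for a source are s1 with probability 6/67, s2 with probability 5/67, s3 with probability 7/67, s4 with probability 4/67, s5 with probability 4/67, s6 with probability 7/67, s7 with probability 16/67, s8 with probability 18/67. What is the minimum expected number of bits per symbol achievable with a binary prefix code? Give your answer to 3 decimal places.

Repeatedly combine the two least-probable nodes; the expected code length is the sum of the merged weights.
merge 4/67 + 4/67 → 8/67
merge 5/67 + 6/67 → 11/67
merge 7/67 + 7/67 → 14/67
merge 8/67 + 11/67 → 19/67
merge 14/67 + 16/67 → 30/67
merge 18/67 + 19/67 → 37/67
merge 30/67 + 37/67 → 1
L = 8/67 + 11/67 + 14/67 + 19/67 + 30/67 + 37/67 + 1 = 186/67 ≈ 2.776 bits/symbol.

2.776 bits/symbol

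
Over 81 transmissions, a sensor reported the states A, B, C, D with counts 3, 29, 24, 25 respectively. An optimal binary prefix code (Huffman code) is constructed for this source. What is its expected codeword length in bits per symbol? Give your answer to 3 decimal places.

1.975 bits/symbol

Probabilities are the counts divided by 81.
Repeatedly combine the two least-probable nodes; the expected code length is the sum of the merged weights.
merge 1/27 + 8/27 → 1/3
merge 25/81 + 1/3 → 52/81
merge 29/81 + 52/81 → 1
L = 1/3 + 52/81 + 1 = 160/81 ≈ 1.975 bits/symbol.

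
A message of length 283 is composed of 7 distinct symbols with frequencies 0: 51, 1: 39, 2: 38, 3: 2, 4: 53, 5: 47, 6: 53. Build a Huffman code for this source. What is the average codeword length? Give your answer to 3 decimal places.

Probabilities are the counts divided by 283.
Repeatedly combine the two least-probable nodes; the expected code length is the sum of the merged weights.
merge 2/283 + 38/283 → 40/283
merge 39/283 + 40/283 → 79/283
merge 47/283 + 51/283 → 98/283
merge 53/283 + 53/283 → 106/283
merge 79/283 + 98/283 → 177/283
merge 106/283 + 177/283 → 1
L = 40/283 + 79/283 + 98/283 + 106/283 + 177/283 + 1 = 783/283 ≈ 2.767 bits/symbol.

2.767 bits/symbol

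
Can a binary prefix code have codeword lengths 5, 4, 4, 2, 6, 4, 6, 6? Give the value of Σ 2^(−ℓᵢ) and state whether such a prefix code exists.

0.515625; yes

With common denominator 2^6 = 64: Σ 2^(−ℓᵢ) = 2/64 + 4/64 + 4/64 + 16/64 + 1/64 + 4/64 + 1/64 + 1/64 = 33/64 = 0.515625.
Kraft's inequality requires Σ ≤ 1; here Σ = 0.515625 ≤ 1, so such a prefix code exists.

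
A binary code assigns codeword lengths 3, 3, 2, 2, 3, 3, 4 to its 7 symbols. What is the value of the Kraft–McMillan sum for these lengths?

1.0625

With common denominator 2^4 = 16: Σ 2^(−ℓᵢ) = 2/16 + 2/16 + 4/16 + 4/16 + 2/16 + 2/16 + 1/16 = 17/16 = 1.0625.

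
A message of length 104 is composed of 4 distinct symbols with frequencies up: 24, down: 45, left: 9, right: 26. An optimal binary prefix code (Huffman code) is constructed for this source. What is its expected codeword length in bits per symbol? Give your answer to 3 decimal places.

1.885 bits/symbol

Probabilities are the counts divided by 104.
Repeatedly combine the two least-probable nodes; the expected code length is the sum of the merged weights.
merge 9/104 + 3/13 → 33/104
merge 1/4 + 33/104 → 59/104
merge 45/104 + 59/104 → 1
L = 33/104 + 59/104 + 1 = 49/26 ≈ 1.885 bits/symbol.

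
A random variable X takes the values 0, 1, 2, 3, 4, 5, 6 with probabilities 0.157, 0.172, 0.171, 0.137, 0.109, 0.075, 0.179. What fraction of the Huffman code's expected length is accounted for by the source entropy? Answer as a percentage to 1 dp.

97.8%

Entropy H = −Σ p log₂ p ≈ 2.7578 bits.
Huffman merges: 3/40+109/1000→23/125; 137/1000+157/1000→147/500; 171/1000+43/250→343/1000; 179/1000+23/125→363/1000; 147/500+343/1000→637/1000; 363/1000+637/1000→1. L = 2821/1000 ≈ 2.8210.
Efficiency = H/L = 2.7578/2.8210 = 97.8%.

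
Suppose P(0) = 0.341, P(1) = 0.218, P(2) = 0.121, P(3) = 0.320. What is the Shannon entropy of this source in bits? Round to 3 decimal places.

H = −Σ pᵢ log₂ pᵢ.
−0.341·log₂(0.341) = 0.5293
−0.218·log₂(0.218) = 0.4791
−0.121·log₂(0.121) = 0.3687
−0.320·log₂(0.320) = 0.5260
Sum ≈ 1.9031 → 1.903 bits.

1.903 bits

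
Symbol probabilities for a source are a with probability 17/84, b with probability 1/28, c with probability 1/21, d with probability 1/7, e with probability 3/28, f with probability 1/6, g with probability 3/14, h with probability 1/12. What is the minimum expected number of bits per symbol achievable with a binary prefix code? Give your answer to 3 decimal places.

2.833 bits/symbol

Repeatedly combine the two least-probable nodes; the expected code length is the sum of the merged weights.
merge 1/28 + 1/21 → 1/12
merge 1/12 + 1/12 → 1/6
merge 3/28 + 1/7 → 1/4
merge 1/6 + 1/6 → 1/3
merge 17/84 + 3/14 → 5/12
merge 1/4 + 1/3 → 7/12
merge 5/12 + 7/12 → 1
L = 1/12 + 1/6 + 1/4 + 1/3 + 5/12 + 7/12 + 1 = 17/6 ≈ 2.833 bits/symbol.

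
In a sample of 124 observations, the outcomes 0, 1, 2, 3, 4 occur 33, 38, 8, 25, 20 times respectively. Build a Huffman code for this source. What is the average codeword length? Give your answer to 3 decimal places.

2.226 bits/symbol

Probabilities are the counts divided by 124.
Repeatedly combine the two least-probable nodes; the expected code length is the sum of the merged weights.
merge 2/31 + 5/31 → 7/31
merge 25/124 + 7/31 → 53/124
merge 33/124 + 19/62 → 71/124
merge 53/124 + 71/124 → 1
L = 7/31 + 53/124 + 71/124 + 1 = 69/31 ≈ 2.226 bits/symbol.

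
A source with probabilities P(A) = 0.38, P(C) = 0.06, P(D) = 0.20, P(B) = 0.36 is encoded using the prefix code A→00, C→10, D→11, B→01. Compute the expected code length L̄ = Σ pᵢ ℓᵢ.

2 bits/symbol

L̄ = Σ pᵢ·ℓᵢ = 0.38·2 + 0.06·2 + 0.20·2 + 0.36·2 = 2 bits/symbol.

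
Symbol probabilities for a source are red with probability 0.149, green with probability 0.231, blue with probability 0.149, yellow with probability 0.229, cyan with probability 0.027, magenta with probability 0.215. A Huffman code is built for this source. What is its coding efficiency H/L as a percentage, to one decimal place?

Entropy H = −Σ p log₂ p ≈ 2.4113 bits.
Huffman merges: 27/1000+149/1000→22/125; 149/1000+22/125→13/40; 43/200+229/1000→111/250; 231/1000+13/40→139/250; 111/250+139/250→1. L = 2501/1000 ≈ 2.5010.
Efficiency = H/L = 2.4113/2.5010 = 96.4%.

96.4%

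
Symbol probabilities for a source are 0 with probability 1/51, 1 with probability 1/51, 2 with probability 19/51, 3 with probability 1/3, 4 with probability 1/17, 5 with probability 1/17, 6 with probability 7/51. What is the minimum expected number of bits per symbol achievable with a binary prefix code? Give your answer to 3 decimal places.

2.216 bits/symbol

Repeatedly combine the two least-probable nodes; the expected code length is the sum of the merged weights.
merge 1/51 + 1/51 → 2/51
merge 2/51 + 1/17 → 5/51
merge 1/17 + 5/51 → 8/51
merge 7/51 + 8/51 → 5/17
merge 5/17 + 1/3 → 32/51
merge 19/51 + 32/51 → 1
L = 2/51 + 5/51 + 8/51 + 5/17 + 32/51 + 1 = 113/51 ≈ 2.216 bits/symbol.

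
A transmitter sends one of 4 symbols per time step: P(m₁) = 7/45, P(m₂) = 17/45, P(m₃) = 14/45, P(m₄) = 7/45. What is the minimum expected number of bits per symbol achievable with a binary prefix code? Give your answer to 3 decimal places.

1.933 bits/symbol

Repeatedly combine the two least-probable nodes; the expected code length is the sum of the merged weights.
merge 7/45 + 7/45 → 14/45
merge 14/45 + 14/45 → 28/45
merge 17/45 + 28/45 → 1
L = 14/45 + 28/45 + 1 = 29/15 ≈ 1.933 bits/symbol.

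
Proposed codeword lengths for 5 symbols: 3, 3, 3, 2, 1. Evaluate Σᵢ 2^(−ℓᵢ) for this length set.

1.125

With common denominator 2^3 = 8: Σ 2^(−ℓᵢ) = 1/8 + 1/8 + 1/8 + 2/8 + 4/8 = 9/8 = 1.125.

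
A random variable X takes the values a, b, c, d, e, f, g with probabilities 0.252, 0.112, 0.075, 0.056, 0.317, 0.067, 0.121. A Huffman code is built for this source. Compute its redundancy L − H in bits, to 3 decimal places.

Entropy H = −Σ p log₂ p ≈ 2.5234 bits.
Huffman merges: 7/125+67/1000→123/1000; 3/40+14/125→187/1000; 121/1000+123/1000→61/250; 187/1000+61/250→431/1000; 63/250+317/1000→569/1000; 431/1000+569/1000→1. L = 1277/500 ≈ 2.5540.
L − H = 2.5540 − 2.5234 = 0.031 bits.

0.031 bits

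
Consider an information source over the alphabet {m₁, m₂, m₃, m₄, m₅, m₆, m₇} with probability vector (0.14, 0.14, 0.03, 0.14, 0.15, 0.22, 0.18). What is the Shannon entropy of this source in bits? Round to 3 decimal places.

H = −Σ pᵢ log₂ pᵢ.
−0.14·log₂(0.14) = 0.3971
−0.14·log₂(0.14) = 0.3971
−0.03·log₂(0.03) = 0.1518
−0.14·log₂(0.14) = 0.3971
−0.15·log₂(0.15) = 0.4105
−0.22·log₂(0.22) = 0.4806
−0.18·log₂(0.18) = 0.4453
Sum ≈ 2.6795 → 2.680 bits.

2.680 bits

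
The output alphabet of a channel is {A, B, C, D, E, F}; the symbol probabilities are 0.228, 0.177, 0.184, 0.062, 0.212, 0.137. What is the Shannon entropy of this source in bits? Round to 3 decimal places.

H = −Σ pᵢ log₂ pᵢ.
−0.228·log₂(0.228) = 0.4863
−0.177·log₂(0.177) = 0.4422
−0.184·log₂(0.184) = 0.4494
−0.062·log₂(0.062) = 0.2487
−0.212·log₂(0.212) = 0.4744
−0.137·log₂(0.137) = 0.3929
Sum ≈ 2.4939 → 2.494 bits.

2.494 bits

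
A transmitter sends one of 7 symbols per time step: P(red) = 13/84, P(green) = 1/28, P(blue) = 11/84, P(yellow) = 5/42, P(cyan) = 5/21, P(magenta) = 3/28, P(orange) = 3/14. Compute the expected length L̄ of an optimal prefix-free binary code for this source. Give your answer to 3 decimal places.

Repeatedly combine the two least-probable nodes; the expected code length is the sum of the merged weights.
merge 1/28 + 3/28 → 1/7
merge 5/42 + 11/84 → 1/4
merge 1/7 + 13/84 → 25/84
merge 3/14 + 5/21 → 19/42
merge 1/4 + 25/84 → 23/42
merge 19/42 + 23/42 → 1
L = 1/7 + 1/4 + 25/84 + 19/42 + 23/42 + 1 = 113/42 ≈ 2.690 bits/symbol.

2.690 bits/symbol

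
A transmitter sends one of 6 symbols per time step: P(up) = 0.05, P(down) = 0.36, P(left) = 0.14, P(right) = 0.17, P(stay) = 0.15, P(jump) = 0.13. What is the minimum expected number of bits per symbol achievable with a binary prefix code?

Repeatedly combine the two least-probable nodes; the expected code length is the sum of the merged weights.
merge 1/20 + 13/100 → 9/50
merge 7/50 + 3/20 → 29/100
merge 17/100 + 9/50 → 7/20
merge 29/100 + 7/20 → 16/25
merge 9/25 + 16/25 → 1
L = 9/50 + 29/100 + 7/20 + 16/25 + 1 = 123/50 = 2.46 bits/symbol.

2.46 bits/symbol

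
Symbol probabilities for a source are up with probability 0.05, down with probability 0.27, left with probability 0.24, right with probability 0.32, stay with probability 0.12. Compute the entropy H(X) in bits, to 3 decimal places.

2.113 bits

H = −Σ pᵢ log₂ pᵢ.
−0.05·log₂(0.05) = 0.2161
−0.27·log₂(0.27) = 0.5100
−0.24·log₂(0.24) = 0.4941
−0.32·log₂(0.32) = 0.5260
−0.12·log₂(0.12) = 0.3671
Sum ≈ 2.1134 → 2.113 bits.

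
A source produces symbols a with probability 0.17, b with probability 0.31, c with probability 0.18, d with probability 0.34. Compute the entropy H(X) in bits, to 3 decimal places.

H = −Σ pᵢ log₂ pᵢ.
−0.17·log₂(0.17) = 0.4346
−0.31·log₂(0.31) = 0.5238
−0.18·log₂(0.18) = 0.4453
−0.34·log₂(0.34) = 0.5292
Sum ≈ 1.9329 → 1.933 bits.

1.933 bits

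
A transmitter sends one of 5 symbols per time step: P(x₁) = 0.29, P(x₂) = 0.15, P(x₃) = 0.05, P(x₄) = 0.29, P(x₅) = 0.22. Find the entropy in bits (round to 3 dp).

2.143 bits

H = −Σ pᵢ log₂ pᵢ.
−0.29·log₂(0.29) = 0.5179
−0.15·log₂(0.15) = 0.4105
−0.05·log₂(0.05) = 0.2161
−0.29·log₂(0.29) = 0.5179
−0.22·log₂(0.22) = 0.4806
Sum ≈ 2.1430 → 2.143 bits.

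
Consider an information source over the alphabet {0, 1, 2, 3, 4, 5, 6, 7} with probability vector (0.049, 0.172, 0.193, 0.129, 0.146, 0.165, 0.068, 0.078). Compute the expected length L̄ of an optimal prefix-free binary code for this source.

2.924 bits/symbol

Repeatedly combine the two least-probable nodes; the expected code length is the sum of the merged weights.
merge 49/1000 + 17/250 → 117/1000
merge 39/500 + 117/1000 → 39/200
merge 129/1000 + 73/500 → 11/40
merge 33/200 + 43/250 → 337/1000
merge 193/1000 + 39/200 → 97/250
merge 11/40 + 337/1000 → 153/250
merge 97/250 + 153/250 → 1
L = 117/1000 + 39/200 + 11/40 + 337/1000 + 97/250 + 153/250 + 1 = 731/250 = 2.924 bits/symbol.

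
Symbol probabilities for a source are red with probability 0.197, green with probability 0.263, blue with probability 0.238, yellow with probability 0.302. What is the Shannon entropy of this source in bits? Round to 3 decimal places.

1.983 bits

H = −Σ pᵢ log₂ pᵢ.
−0.197·log₂(0.197) = 0.4617
−0.263·log₂(0.263) = 0.5068
−0.238·log₂(0.238) = 0.4929
−0.302·log₂(0.302) = 0.5217
Sum ≈ 1.9830 → 1.983 bits.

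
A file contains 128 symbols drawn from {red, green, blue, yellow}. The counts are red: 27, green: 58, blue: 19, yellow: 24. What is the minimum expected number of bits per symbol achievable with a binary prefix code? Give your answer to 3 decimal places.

1.883 bits/symbol

Probabilities are the counts divided by 128.
Repeatedly combine the two least-probable nodes; the expected code length is the sum of the merged weights.
merge 19/128 + 3/16 → 43/128
merge 27/128 + 43/128 → 35/64
merge 29/64 + 35/64 → 1
L = 43/128 + 35/64 + 1 = 241/128 ≈ 1.883 bits/symbol.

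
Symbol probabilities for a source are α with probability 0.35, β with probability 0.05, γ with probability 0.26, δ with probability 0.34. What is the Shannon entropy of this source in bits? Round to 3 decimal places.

1.781 bits

H = −Σ pᵢ log₂ pᵢ.
−0.35·log₂(0.35) = 0.5301
−0.05·log₂(0.05) = 0.2161
−0.26·log₂(0.26) = 0.5053
−0.34·log₂(0.34) = 0.5292
Sum ≈ 1.7807 → 1.781 bits.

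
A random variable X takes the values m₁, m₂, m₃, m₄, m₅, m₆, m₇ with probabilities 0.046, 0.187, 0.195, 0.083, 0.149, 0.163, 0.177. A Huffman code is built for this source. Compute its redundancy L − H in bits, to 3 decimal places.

0.054 bits

Entropy H = −Σ p log₂ p ≈ 2.6926 bits.
Huffman merges: 23/500+83/1000→129/1000; 129/1000+149/1000→139/500; 163/1000+177/1000→17/50; 187/1000+39/200→191/500; 139/500+17/50→309/500; 191/500+309/500→1. L = 2747/1000 ≈ 2.7470.
L − H = 2.7470 − 2.6926 = 0.054 bits.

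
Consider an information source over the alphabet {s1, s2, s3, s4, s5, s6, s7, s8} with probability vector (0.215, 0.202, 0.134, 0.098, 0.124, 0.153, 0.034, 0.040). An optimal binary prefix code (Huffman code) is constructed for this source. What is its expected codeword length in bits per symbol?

2.829 bits/symbol

Repeatedly combine the two least-probable nodes; the expected code length is the sum of the merged weights.
merge 17/500 + 1/25 → 37/500
merge 37/500 + 49/500 → 43/250
merge 31/250 + 67/500 → 129/500
merge 153/1000 + 43/250 → 13/40
merge 101/500 + 43/200 → 417/1000
merge 129/500 + 13/40 → 583/1000
merge 417/1000 + 583/1000 → 1
L = 37/500 + 43/250 + 129/500 + 13/40 + 417/1000 + 583/1000 + 1 = 2829/1000 = 2.829 bits/symbol.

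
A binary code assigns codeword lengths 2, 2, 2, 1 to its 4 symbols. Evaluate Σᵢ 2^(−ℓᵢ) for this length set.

With common denominator 2^2 = 4: Σ 2^(−ℓᵢ) = 1/4 + 1/4 + 1/4 + 2/4 = 5/4 = 1.25.

1.25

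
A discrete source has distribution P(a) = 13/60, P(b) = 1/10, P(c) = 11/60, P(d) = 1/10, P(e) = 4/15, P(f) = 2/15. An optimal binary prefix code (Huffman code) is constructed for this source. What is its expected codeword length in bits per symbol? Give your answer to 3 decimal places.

2.517 bits/symbol

Repeatedly combine the two least-probable nodes; the expected code length is the sum of the merged weights.
merge 1/10 + 1/10 → 1/5
merge 2/15 + 11/60 → 19/60
merge 1/5 + 13/60 → 5/12
merge 4/15 + 19/60 → 7/12
merge 5/12 + 7/12 → 1
L = 1/5 + 19/60 + 5/12 + 7/12 + 1 = 151/60 ≈ 2.517 bits/symbol.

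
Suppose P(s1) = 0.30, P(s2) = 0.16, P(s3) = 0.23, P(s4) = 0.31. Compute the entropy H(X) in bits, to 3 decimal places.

H = −Σ pᵢ log₂ pᵢ.
−0.30·log₂(0.30) = 0.5211
−0.16·log₂(0.16) = 0.4230
−0.23·log₂(0.23) = 0.4877
−0.31·log₂(0.31) = 0.5238
Sum ≈ 1.9556 → 1.956 bits.

1.956 bits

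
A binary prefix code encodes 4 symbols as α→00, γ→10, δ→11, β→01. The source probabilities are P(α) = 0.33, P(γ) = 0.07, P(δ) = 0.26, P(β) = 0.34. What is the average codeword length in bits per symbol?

2 bits/symbol

L̄ = Σ pᵢ·ℓᵢ = 0.33·2 + 0.07·2 + 0.26·2 + 0.34·2 = 2 bits/symbol.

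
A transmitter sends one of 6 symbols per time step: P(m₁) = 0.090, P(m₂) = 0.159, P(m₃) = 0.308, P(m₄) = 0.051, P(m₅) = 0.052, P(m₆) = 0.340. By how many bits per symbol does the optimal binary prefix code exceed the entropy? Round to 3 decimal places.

Entropy H = −Σ p log₂ p ≈ 2.2277 bits.
Huffman merges: 51/1000+13/250→103/1000; 9/100+103/1000→193/1000; 159/1000+193/1000→44/125; 77/250+17/50→81/125; 44/125+81/125→1. L = 287/125 ≈ 2.2960.
L − H = 2.2960 − 2.2277 = 0.068 bits.

0.068 bits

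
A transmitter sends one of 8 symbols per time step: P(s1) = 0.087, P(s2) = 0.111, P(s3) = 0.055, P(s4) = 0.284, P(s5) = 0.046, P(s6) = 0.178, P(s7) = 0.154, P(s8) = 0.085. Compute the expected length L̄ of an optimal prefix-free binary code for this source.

2.811 bits/symbol

Repeatedly combine the two least-probable nodes; the expected code length is the sum of the merged weights.
merge 23/500 + 11/200 → 101/1000
merge 17/200 + 87/1000 → 43/250
merge 101/1000 + 111/1000 → 53/250
merge 77/500 + 43/250 → 163/500
merge 89/500 + 53/250 → 39/100
merge 71/250 + 163/500 → 61/100
merge 39/100 + 61/100 → 1
L = 101/1000 + 43/250 + 53/250 + 163/500 + 39/100 + 61/100 + 1 = 2811/1000 = 2.811 bits/symbol.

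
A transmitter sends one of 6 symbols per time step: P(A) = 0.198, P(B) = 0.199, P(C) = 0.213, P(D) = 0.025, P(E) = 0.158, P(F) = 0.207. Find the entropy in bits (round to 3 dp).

H = −Σ pᵢ log₂ pᵢ.
−0.198·log₂(0.198) = 0.4626
−0.199·log₂(0.199) = 0.4635
−0.213·log₂(0.213) = 0.4752
−0.025·log₂(0.025) = 0.1330
−0.158·log₂(0.158) = 0.4206
−0.207·log₂(0.207) = 0.4704
Sum ≈ 2.4253 → 2.425 bits.

2.425 bits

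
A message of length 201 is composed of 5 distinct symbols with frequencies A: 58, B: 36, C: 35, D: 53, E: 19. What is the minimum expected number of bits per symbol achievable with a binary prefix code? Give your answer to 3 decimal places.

2.269 bits/symbol

Probabilities are the counts divided by 201.
Repeatedly combine the two least-probable nodes; the expected code length is the sum of the merged weights.
merge 19/201 + 35/201 → 18/67
merge 12/67 + 53/201 → 89/201
merge 18/67 + 58/201 → 112/201
merge 89/201 + 112/201 → 1
L = 18/67 + 89/201 + 112/201 + 1 = 152/67 ≈ 2.269 bits/symbol.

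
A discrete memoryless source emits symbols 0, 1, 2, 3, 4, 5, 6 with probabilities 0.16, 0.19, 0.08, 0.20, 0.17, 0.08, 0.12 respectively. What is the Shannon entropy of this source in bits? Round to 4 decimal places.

2.7273 bits

H = −Σ pᵢ log₂ pᵢ.
−0.16·log₂(0.16) = 0.4230
−0.19·log₂(0.19) = 0.4552
−0.08·log₂(0.08) = 0.2915
−0.20·log₂(0.20) = 0.4644
−0.17·log₂(0.17) = 0.4346
−0.08·log₂(0.08) = 0.2915
−0.12·log₂(0.12) = 0.3671
Sum ≈ 2.7273 → 2.7273 bits.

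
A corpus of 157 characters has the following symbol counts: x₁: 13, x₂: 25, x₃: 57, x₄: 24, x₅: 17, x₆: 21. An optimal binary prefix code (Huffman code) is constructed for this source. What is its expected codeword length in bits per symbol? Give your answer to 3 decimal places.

2.465 bits/symbol

Probabilities are the counts divided by 157.
Repeatedly combine the two least-probable nodes; the expected code length is the sum of the merged weights.
merge 13/157 + 17/157 → 30/157
merge 21/157 + 24/157 → 45/157
merge 25/157 + 30/157 → 55/157
merge 45/157 + 55/157 → 100/157
merge 57/157 + 100/157 → 1
L = 30/157 + 45/157 + 55/157 + 100/157 + 1 = 387/157 ≈ 2.465 bits/symbol.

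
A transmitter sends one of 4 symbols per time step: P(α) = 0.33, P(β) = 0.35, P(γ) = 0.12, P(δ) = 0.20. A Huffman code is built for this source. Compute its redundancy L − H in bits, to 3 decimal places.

Entropy H = −Σ p log₂ p ≈ 1.8894 bits.
Huffman merges: 3/25+1/5→8/25; 8/25+33/100→13/20; 7/20+13/20→1. L = 197/100 ≈ 1.9700.
L − H = 1.9700 − 1.8894 = 0.081 bits.

0.081 bits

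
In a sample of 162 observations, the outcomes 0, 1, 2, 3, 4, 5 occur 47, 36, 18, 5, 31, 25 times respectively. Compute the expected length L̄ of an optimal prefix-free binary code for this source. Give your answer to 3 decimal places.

2.438 bits/symbol

Probabilities are the counts divided by 162.
Repeatedly combine the two least-probable nodes; the expected code length is the sum of the merged weights.
merge 5/162 + 1/9 → 23/162
merge 23/162 + 25/162 → 8/27
merge 31/162 + 2/9 → 67/162
merge 47/162 + 8/27 → 95/162
merge 67/162 + 95/162 → 1
L = 23/162 + 8/27 + 67/162 + 95/162 + 1 = 395/162 ≈ 2.438 bits/symbol.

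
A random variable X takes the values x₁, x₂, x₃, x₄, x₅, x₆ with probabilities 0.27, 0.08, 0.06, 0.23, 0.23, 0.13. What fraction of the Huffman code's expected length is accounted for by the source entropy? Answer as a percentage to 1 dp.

Entropy H = −Σ p log₂ p ≈ 2.4030 bits.
Huffman merges: 3/50+2/25→7/50; 13/100+7/50→27/100; 23/100+23/100→23/50; 27/100+27/100→27/50; 23/50+27/50→1. L = 241/100 ≈ 2.4100.
Efficiency = H/L = 2.4030/2.4100 = 99.7%.

99.7%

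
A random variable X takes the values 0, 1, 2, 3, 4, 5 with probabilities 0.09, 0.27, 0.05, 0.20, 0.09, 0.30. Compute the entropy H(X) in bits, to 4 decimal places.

H = −Σ pᵢ log₂ pᵢ.
−0.09·log₂(0.09) = 0.3127
−0.27·log₂(0.27) = 0.5100
−0.05·log₂(0.05) = 0.2161
−0.20·log₂(0.20) = 0.4644
−0.09·log₂(0.09) = 0.3127
−0.30·log₂(0.30) = 0.5211
Sum ≈ 2.3369 → 2.3369 bits.

2.3369 bits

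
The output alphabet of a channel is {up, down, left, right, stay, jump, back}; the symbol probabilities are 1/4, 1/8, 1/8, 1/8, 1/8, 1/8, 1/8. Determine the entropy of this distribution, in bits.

2.75 bits

Each probability is a power of 1/2, so log₂(1/p) is an integer.
H = Σ p·log₂(1/p) = 1/4·2 + 1/8·3 + 1/8·3 + 1/8·3 + 1/8·3 + 1/8·3 + 1/8·3 = 2.75 bits.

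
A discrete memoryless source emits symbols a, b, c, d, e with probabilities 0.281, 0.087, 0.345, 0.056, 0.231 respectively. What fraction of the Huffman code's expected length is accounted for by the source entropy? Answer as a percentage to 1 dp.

96.7%

Entropy H = −Σ p log₂ p ≈ 2.0720 bits.
Huffman merges: 7/125+87/1000→143/1000; 143/1000+231/1000→187/500; 281/1000+69/200→313/500; 187/500+313/500→1. L = 2143/1000 ≈ 2.1430.
Efficiency = H/L = 2.0720/2.1430 = 96.7%.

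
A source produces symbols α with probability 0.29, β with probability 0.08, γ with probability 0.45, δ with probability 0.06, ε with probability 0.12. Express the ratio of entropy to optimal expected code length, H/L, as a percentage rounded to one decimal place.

99.4%

Entropy H = −Σ p log₂ p ≈ 1.9384 bits.
Huffman merges: 3/50+2/25→7/50; 3/25+7/50→13/50; 13/50+29/100→11/20; 9/20+11/20→1. L = 39/20 ≈ 1.9500.
Efficiency = H/L = 1.9384/1.9500 = 99.4%.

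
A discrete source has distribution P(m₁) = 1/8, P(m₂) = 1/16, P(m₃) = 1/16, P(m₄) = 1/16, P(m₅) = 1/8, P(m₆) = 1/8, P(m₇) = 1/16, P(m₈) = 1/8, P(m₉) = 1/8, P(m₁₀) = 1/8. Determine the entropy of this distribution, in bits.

Each probability is a power of 1/2, so log₂(1/p) is an integer.
H = Σ p·log₂(1/p) = 1/8·3 + 1/16·4 + 1/16·4 + 1/16·4 + 1/8·3 + 1/8·3 + 1/16·4 + 1/8·3 + 1/8·3 + 1/8·3 = 3.25 bits.

3.25 bits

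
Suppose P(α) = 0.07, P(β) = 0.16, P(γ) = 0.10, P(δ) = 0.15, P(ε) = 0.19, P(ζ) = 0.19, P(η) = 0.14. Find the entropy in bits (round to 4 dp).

H = −Σ pᵢ log₂ pᵢ.
−0.07·log₂(0.07) = 0.2686
−0.16·log₂(0.16) = 0.4230
−0.10·log₂(0.10) = 0.3322
−0.15·log₂(0.15) = 0.4105
−0.19·log₂(0.19) = 0.4552
−0.19·log₂(0.19) = 0.4552
−0.14·log₂(0.14) = 0.3971
Sum ≈ 2.7419 → 2.7419 bits.

2.7419 bits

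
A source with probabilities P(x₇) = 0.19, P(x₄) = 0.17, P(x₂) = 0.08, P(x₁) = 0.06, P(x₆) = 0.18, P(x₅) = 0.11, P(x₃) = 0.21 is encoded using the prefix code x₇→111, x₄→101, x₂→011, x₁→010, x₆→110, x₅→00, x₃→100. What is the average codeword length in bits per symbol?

L̄ = Σ pᵢ·ℓᵢ = 0.19·3 + 0.17·3 + 0.08·3 + 0.06·3 + 0.18·3 + 0.11·2 + 0.21·3 = 2.89 bits/symbol.

2.89 bits/symbol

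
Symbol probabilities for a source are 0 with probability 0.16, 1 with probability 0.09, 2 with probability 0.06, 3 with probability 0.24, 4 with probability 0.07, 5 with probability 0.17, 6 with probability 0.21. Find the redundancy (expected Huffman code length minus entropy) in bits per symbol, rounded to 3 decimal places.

0.031 bits

Entropy H = −Σ p log₂ p ≈ 2.6493 bits.
Huffman merges: 3/50+7/100→13/100; 9/100+13/100→11/50; 4/25+17/100→33/100; 21/100+11/50→43/100; 6/25+33/100→57/100; 43/100+57/100→1. L = 67/25 ≈ 2.6800.
L − H = 2.6800 − 2.6493 = 0.031 bits.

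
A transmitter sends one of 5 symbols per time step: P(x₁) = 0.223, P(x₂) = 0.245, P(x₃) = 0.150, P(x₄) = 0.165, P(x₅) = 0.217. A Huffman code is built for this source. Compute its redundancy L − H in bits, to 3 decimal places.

Entropy H = −Σ p log₂ p ≈ 2.2977 bits.
Huffman merges: 3/20+33/200→63/200; 217/1000+223/1000→11/25; 49/200+63/200→14/25; 11/25+14/25→1. L = 463/200 ≈ 2.3150.
L − H = 2.3150 − 2.2977 = 0.017 bits.

0.017 bits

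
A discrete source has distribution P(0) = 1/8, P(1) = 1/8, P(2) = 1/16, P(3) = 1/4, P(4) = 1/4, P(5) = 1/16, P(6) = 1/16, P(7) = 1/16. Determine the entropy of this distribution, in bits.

Each probability is a power of 1/2, so log₂(1/p) is an integer.
H = Σ p·log₂(1/p) = 1/8·3 + 1/8·3 + 1/16·4 + 1/4·2 + 1/4·2 + 1/16·4 + 1/16·4 + 1/16·4 = 2.75 bits.

2.75 bits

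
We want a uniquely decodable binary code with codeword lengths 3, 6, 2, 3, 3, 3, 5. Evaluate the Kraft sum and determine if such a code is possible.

With common denominator 2^6 = 64: Σ 2^(−ℓᵢ) = 8/64 + 1/64 + 16/64 + 8/64 + 8/64 + 8/64 + 2/64 = 51/64 = 0.796875.
Kraft's inequality requires Σ ≤ 1; here Σ = 0.796875 ≤ 1, so such a prefix code exists.

0.796875; yes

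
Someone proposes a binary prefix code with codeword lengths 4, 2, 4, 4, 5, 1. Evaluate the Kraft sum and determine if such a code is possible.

0.96875; yes

With common denominator 2^5 = 32: Σ 2^(−ℓᵢ) = 2/32 + 8/32 + 2/32 + 2/32 + 1/32 + 16/32 = 31/32 = 0.96875.
Kraft's inequality requires Σ ≤ 1; here Σ = 0.96875 ≤ 1, so such a prefix code exists.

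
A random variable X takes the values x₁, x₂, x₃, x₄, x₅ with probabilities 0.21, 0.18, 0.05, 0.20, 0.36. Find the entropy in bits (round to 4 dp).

2.1292 bits

H = −Σ pᵢ log₂ pᵢ.
−0.21·log₂(0.21) = 0.4728
−0.18·log₂(0.18) = 0.4453
−0.05·log₂(0.05) = 0.2161
−0.20·log₂(0.20) = 0.4644
−0.36·log₂(0.36) = 0.5306
Sum ≈ 2.1292 → 2.1292 bits.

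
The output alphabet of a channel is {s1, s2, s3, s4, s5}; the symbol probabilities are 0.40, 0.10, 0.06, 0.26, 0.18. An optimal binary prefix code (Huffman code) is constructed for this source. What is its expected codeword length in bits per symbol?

2.1 bits/symbol

Repeatedly combine the two least-probable nodes; the expected code length is the sum of the merged weights.
merge 3/50 + 1/10 → 4/25
merge 4/25 + 9/50 → 17/50
merge 13/50 + 17/50 → 3/5
merge 2/5 + 3/5 → 1
L = 4/25 + 17/50 + 3/5 + 1 = 21/10 = 2.1 bits/symbol.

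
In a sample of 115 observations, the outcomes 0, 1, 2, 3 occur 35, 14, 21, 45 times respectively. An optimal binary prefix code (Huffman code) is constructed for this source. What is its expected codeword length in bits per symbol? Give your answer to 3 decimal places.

1.913 bits/symbol

Probabilities are the counts divided by 115.
Repeatedly combine the two least-probable nodes; the expected code length is the sum of the merged weights.
merge 14/115 + 21/115 → 7/23
merge 7/23 + 7/23 → 14/23
merge 9/23 + 14/23 → 1
L = 7/23 + 14/23 + 1 = 44/23 ≈ 1.913 bits/symbol.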